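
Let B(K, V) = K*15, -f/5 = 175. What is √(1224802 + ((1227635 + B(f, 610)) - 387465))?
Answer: 3*√227983 ≈ 1432.4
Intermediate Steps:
f = -875 (f = -5*175 = -875)
B(K, V) = 15*K
√(1224802 + ((1227635 + B(f, 610)) - 387465)) = √(1224802 + ((1227635 + 15*(-875)) - 387465)) = √(1224802 + ((1227635 - 13125) - 387465)) = √(1224802 + (1214510 - 387465)) = √(1224802 + 827045) = √2051847 = 3*√227983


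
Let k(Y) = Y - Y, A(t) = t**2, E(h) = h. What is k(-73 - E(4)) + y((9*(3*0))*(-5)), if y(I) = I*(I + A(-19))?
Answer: 0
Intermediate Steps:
y(I) = I*(361 + I) (y(I) = I*(I + (-19)**2) = I*(I + 361) = I*(361 + I))
k(Y) = 0
k(-73 - E(4)) + y((9*(3*0))*(-5)) = 0 + ((9*(3*0))*(-5))*(361 + (9*(3*0))*(-5)) = 0 + ((9*0)*(-5))*(361 + (9*0)*(-5)) = 0 + (0*(-5))*(361 + 0*(-5)) = 0 + 0*(361 + 0) = 0 + 0*361 = 0 + 0 = 0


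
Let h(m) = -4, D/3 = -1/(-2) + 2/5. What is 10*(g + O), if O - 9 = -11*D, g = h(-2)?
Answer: -247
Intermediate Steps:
D = 27/10 (D = 3*(-1/(-2) + 2/5) = 3*(-1*(-½) + 2*(⅕)) = 3*(½ + ⅖) = 3*(9/10) = 27/10 ≈ 2.7000)
g = -4
O = -207/10 (O = 9 - 11*27/10 = 9 - 297/10 = -207/10 ≈ -20.700)
10*(g + O) = 10*(-4 - 207/10) = 10*(-247/10) = -247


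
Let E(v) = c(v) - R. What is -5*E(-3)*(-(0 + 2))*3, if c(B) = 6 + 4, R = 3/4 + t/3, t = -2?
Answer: 595/2 ≈ 297.50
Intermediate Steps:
R = 1/12 (R = 3/4 - 2/3 = 3*(¼) - 2*⅓ = ¾ - ⅔ = 1/12 ≈ 0.083333)
c(B) = 10
E(v) = 119/12 (E(v) = 10 - 1*1/12 = 10 - 1/12 = 119/12)
-5*E(-3)*(-(0 + 2))*3 = -5*119*(-(0 + 2))/12*3 = -5*119*(-1*2)/12*3 = -5*(119/12)*(-2)*3 = -(-595)*3/6 = -5*(-119/2) = 595/2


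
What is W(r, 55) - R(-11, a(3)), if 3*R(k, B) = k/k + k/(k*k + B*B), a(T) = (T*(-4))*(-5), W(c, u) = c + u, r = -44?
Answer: 119083/11163 ≈ 10.668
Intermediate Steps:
a(T) = 20*T (a(T) = -4*T*(-5) = 20*T)
R(k, B) = ⅓ + k/(3*(B² + k²)) (R(k, B) = (k/k + k/(k*k + B*B))/3 = (1 + k/(k² + B²))/3 = (1 + k/(B² + k²))/3 = ⅓ + k/(3*(B² + k²)))
W(r, 55) - R(-11, a(3)) = (-44 + 55) - (-11 + (20*3)² + (-11)²)/(3*((20*3)² + (-11)²)) = 11 - (-11 + 60² + 121)/(3*(60² + 121)) = 11 - (-11 + 3600 + 121)/(3*(3600 + 121)) = 11 - 3710/(3*3721) = 11 - 1*3710/11163 = 11 - 3710/11163 = 119083/11163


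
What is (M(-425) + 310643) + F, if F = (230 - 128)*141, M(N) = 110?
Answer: 325135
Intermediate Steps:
F = 14382 (F = 102*141 = 14382)
(M(-425) + 310643) + F = (110 + 310643) + 14382 = 310753 + 14382 = 325135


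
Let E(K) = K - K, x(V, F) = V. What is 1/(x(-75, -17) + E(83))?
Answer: -1/75 ≈ -0.013333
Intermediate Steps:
E(K) = 0
1/(x(-75, -17) + E(83)) = 1/(-75 + 0) = 1/(-75) = -1/75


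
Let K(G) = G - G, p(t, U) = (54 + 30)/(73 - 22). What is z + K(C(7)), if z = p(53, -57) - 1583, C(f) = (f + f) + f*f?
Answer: -26883/17 ≈ -1581.4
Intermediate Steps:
p(t, U) = 28/17 (p(t, U) = 84/51 = 84*(1/51) = 28/17)
C(f) = f² + 2*f (C(f) = 2*f + f² = f² + 2*f)
z = -26883/17 (z = 28/17 - 1583 = -26883/17 ≈ -1581.4)
K(G) = 0
z + K(C(7)) = -26883/17 + 0 = -26883/17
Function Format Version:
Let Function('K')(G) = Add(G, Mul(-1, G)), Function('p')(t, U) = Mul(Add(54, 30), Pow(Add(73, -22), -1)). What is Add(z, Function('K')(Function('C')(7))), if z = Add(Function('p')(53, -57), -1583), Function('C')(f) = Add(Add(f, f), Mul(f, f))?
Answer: Rational(-26883, 17) ≈ -1581.4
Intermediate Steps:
Function('p')(t, U) = Rational(28, 17) (Function('p')(t, U) = Mul(84, Pow(51, -1)) = Mul(84, Rational(1, 51)) = Rational(28, 17))
Function('C')(f) = Add(Pow(f, 2), Mul(2, f)) (Function('C')(f) = Add(Mul(2, f), Pow(f, 2)) = Add(Pow(f, 2), Mul(2, f)))
z = Rational(-26883, 17) (z = Add(Rational(28, 17), -1583) = Rational(-26883, 17) ≈ -1581.4)
Function('K')(G) = 0
Add(z, Function('K')(Function('C')(7))) = Add(Rational(-26883, 17), 0) = Rational(-26883, 17)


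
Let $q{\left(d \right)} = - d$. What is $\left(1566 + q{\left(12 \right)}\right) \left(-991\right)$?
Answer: $-1540014$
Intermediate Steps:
$\left(1566 + q{\left(12 \right)}\right) \left(-991\right) = \left(1566 - 12\right) \left(-991\right) = 1554 \left(-991\right) = -1540014$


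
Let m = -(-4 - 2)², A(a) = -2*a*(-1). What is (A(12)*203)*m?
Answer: -175392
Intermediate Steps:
A(a) = 2*a
m = -36 (m = -1*(-6)² = -1*36 = -36)
(A(12)*203)*m = ((2*12)*203)*(-36) = (24*203)*(-36) = 4872*(-36) = -175392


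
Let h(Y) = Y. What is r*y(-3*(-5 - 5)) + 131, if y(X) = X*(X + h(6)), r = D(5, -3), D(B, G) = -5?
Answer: -5269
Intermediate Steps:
r = -5
y(X) = X*(6 + X) (y(X) = X*(X + 6) = X*(6 + X))
r*y(-3*(-5 - 5)) + 131 = -5*(-3*(-5 - 5))*(6 - 3*(-5 - 5)) + 131 = -5*(-3*(-10))*(6 - 3*(-10)) + 131 = -150*(6 + 30) + 131 = -150*36 + 131 = -5*1080 + 131 = -5400 + 131 = -5269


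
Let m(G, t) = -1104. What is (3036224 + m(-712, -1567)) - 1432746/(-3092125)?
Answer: 9384971862746/3092125 ≈ 3.0351e+6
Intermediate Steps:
(3036224 + m(-712, -1567)) - 1432746/(-3092125) = (3036224 - 1104) - 1432746/(-3092125) = 3035120 - 1432746*(-1/3092125) = 3035120 + 1432746/3092125 = 9384971862746/3092125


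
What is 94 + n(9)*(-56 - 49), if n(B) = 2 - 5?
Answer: 409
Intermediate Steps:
n(B) = -3
94 + n(9)*(-56 - 49) = 94 - 3*(-56 - 49) = 94 - 3*(-105) = 94 + 315 = 409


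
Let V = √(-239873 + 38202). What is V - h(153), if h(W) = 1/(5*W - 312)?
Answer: -1/453 + I*√201671 ≈ -0.0022075 + 449.08*I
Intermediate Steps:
V = I*√201671 (V = √(-201671) = I*√201671 ≈ 449.08*I)
h(W) = 1/(-312 + 5*W)
V - h(153) = I*√201671 - 1/(-312 + 5*153) = I*√201671 - 1/(-312 + 765) = I*√201671 - 1/453 = -1/453 + I*√201671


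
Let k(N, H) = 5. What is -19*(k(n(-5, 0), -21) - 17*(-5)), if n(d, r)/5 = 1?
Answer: -1710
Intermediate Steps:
n(d, r) = 5 (n(d, r) = 5*1 = 5)
-19*(k(n(-5, 0), -21) - 17*(-5)) = -19*(5 - 17*(-5)) = -19*(5 + 85) = -19*90 = -1710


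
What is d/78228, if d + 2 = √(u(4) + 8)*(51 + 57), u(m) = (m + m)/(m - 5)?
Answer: -1/39114 ≈ -2.5566e-5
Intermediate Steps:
u(m) = 2*m/(-5 + m) (u(m) = (2*m)/(-5 + m) = 2*m/(-5 + m))
d = -2 (d = -2 + √(2*4/(-5 + 4) + 8)*(51 + 57) = -2 + √(2*4/(-1) + 8)*108 = -2 + √(2*4*(-1) + 8)*108 = -2 + √(-8 + 8)*108 = -2 + √0*108 = -2 + 0*108 = -2 + 0 = -2)
d/78228 = -2/78228 = -2*1/78228 = -1/39114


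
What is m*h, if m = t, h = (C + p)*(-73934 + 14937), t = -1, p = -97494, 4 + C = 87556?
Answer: -586548174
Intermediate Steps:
C = 87552 (C = -4 + 87556 = 87552)
h = 586548174 (h = (87552 - 97494)*(-73934 + 14937) = -9942*(-58997) = 586548174)
m = -1
m*h = -1*586548174 = -586548174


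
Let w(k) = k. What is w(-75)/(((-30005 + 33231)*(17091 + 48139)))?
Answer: -15/42086396 ≈ -3.5641e-7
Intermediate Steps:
w(-75)/(((-30005 + 33231)*(17091 + 48139))) = -75*1/((-30005 + 33231)*(17091 + 48139)) = -75/(3226*65230) = -75/210431980 = -75*1/210431980 = -15/42086396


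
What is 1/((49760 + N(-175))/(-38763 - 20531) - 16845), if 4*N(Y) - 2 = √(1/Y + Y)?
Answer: -82916733554909800/1396801961818974621663 + 592940*I*√214382/1396801961818974621663 ≈ -5.9362e-5 + 1.9655e-13*I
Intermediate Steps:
N(Y) = ½ + √(Y + 1/Y)/4 (N(Y) = ½ + √(1/Y + Y)/4 = ½ + √(Y + 1/Y)/4)
1/((49760 + N(-175))/(-38763 - 20531) - 16845) = 1/((49760 + (½ + √((1 + (-175)²)/(-175))/4))/(-38763 - 20531) - 16845) = 1/((49760 + (½ + √(-(1 + 30625)/175)/4))/(-59294) - 16845) = 1/((49760 + (½ + √(-1/175*30626)/4))*(-1/59294) - 16845) = 1/((49760 + (½ + √(-30626/175)/4))*(-1/59294) - 16845) = 1/((49760 + (½ + (I*√214382/35)/4))*(-1/59294) - 16845) = 1/((49760 + (½ + I*√214382/140))*(-1/59294) - 16845) = 1/((99521/2 + I*√214382/140)*(-1/59294) - 16845) = 1/((-4327/5156 - I*√214382/8301160) - 16845) = 1/(-86857147/5156 - I*√214382/8301160)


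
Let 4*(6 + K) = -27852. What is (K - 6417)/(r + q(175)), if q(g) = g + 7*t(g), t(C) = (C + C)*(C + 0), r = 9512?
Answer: -13386/438437 ≈ -0.030531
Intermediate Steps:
K = -6969 (K = -6 + (¼)*(-27852) = -6 - 6963 = -6969)
t(C) = 2*C² (t(C) = (2*C)*C = 2*C²)
q(g) = g + 14*g² (q(g) = g + 7*(2*g²) = g + 14*g²)
(K - 6417)/(r + q(175)) = (-6969 - 6417)/(9512 + 175*(1 + 14*175)) = -13386/(9512 + 175*(1 + 2450)) = -13386/(9512 + 175*2451) = -13386/(9512 + 428925) = -13386/438437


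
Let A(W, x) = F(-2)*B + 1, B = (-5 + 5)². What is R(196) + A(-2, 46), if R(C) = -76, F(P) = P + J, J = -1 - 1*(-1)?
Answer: -75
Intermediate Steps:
J = 0 (J = -1 + 1 = 0)
F(P) = P (F(P) = P + 0 = P)
B = 0 (B = 0² = 0)
A(W, x) = 1 (A(W, x) = -2*0 + 1 = 0 + 1 = 1)
R(196) + A(-2, 46) = -76 + 1 = -75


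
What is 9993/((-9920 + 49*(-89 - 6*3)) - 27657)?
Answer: -9993/42820 ≈ -0.23337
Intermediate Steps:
9993/((-9920 + 49*(-89 - 6*3)) - 27657) = 9993/((-9920 + 49*(-89 - 18)) - 27657) = 9993/((-9920 + 49*(-107)) - 27657) = 9993/((-9920 - 5243) - 27657) = 9993/(-15163 - 27657) = 9993/(-42820) = 9993*(-1/42820) = -9993/42820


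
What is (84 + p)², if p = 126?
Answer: 44100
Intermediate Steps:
(84 + p)² = (84 + 126)² = 210² = 44100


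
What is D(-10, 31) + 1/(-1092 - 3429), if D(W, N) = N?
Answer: 140150/4521 ≈ 31.000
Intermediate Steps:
D(-10, 31) + 1/(-1092 - 3429) = 31 + 1/(-1092 - 3429) = 31 + 1/(-4521) = 31 - 1/4521 = 140150/4521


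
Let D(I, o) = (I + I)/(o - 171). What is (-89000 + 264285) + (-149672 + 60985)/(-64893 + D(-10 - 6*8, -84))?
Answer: 2900568505900/16547599 ≈ 1.7529e+5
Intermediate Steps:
D(I, o) = 2*I/(-171 + o) (D(I, o) = (2*I)/(-171 + o) = 2*I/(-171 + o))
(-89000 + 264285) + (-149672 + 60985)/(-64893 + D(-10 - 6*8, -84)) = (-89000 + 264285) + (-149672 + 60985)/(-64893 + 2*(-10 - 6*8)/(-171 - 84)) = 175285 - 88687/(-64893 + 2*(-10 - 48)/(-255)) = 175285 - 88687/(-64893 + 2*(-58)*(-1/255)) = 175285 - 88687/(-64893 + 116/255) = 175285 - 88687/(-16547599/255) = 175285 - 88687*(-255/16547599) = 175285 + 22615185/16547599 = 2900568505900/16547599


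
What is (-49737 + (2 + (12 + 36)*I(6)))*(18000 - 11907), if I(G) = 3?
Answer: -302157963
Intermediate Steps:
(-49737 + (2 + (12 + 36)*I(6)))*(18000 - 11907) = (-49737 + (2 + (12 + 36)*3))*(18000 - 11907) = (-49737 + (2 + 48*3))*6093 = (-49737 + (2 + 144))*6093 = (-49737 + 146)*6093 = -49591*6093 = -302157963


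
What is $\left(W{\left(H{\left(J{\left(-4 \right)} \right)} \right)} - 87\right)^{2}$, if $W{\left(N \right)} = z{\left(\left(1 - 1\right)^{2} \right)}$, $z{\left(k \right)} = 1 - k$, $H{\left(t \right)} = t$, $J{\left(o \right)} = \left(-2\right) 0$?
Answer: $7396$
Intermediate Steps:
$J{\left(o \right)} = 0$
$W{\left(N \right)} = 1$ ($W{\left(N \right)} = 1 - \left(1 - 1\right)^{2} = 1 - 0^{2} = 1 - 0 = 1 + 0 = 1$)
$\left(W{\left(H{\left(J{\left(-4 \right)} \right)} \right)} - 87\right)^{2} = \left(1 - 87\right)^{2} = \left(-86\right)^{2} = 7396$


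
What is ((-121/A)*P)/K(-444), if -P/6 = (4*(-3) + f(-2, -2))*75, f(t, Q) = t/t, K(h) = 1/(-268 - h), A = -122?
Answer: 52707600/61 ≈ 8.6406e+5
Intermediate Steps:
f(t, Q) = 1
P = 4950 (P = -6*(4*(-3) + 1)*75 = -6*(-12 + 1)*75 = -(-66)*75 = -6*(-825) = 4950)
((-121/A)*P)/K(-444) = (-121/(-122)*4950)/((-1/(268 - 444))) = (-121*(-1/122)*4950)/((-1/(-176))) = ((121/122)*4950)/((-1*(-1/176))) = 299475/(61*(1/176)) = (299475/61)*176 = 52707600/61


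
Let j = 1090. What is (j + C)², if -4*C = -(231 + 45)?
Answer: 1343281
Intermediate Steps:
C = 69 (C = -(-1)*(231 + 45)/4 = -(-1)*276/4 = -¼*(-276) = 69)
(j + C)² = (1090 + 69)² = 1159² = 1343281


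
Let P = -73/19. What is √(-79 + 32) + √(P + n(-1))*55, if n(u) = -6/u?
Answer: 55*√779/19 + I*√47 ≈ 80.794 + 6.8557*I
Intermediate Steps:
P = -73/19 (P = -73*1/19 = -73/19 ≈ -3.8421)
√(-79 + 32) + √(P + n(-1))*55 = √(-79 + 32) + √(-73/19 - 6/(-1))*55 = √(-47) + √(-73/19 - 6*(-1))*55 = I*√47 + √(-73/19 + 6)*55 = I*√47 + √(41/19)*55 = I*√47 + (√779/19)*55 = I*√47 + 55*√779/19 = 55*√779/19 + I*√47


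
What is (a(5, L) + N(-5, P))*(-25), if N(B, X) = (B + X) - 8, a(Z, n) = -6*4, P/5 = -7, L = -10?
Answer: 1800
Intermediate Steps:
P = -35 (P = 5*(-7) = -35)
a(Z, n) = -24
N(B, X) = -8 + B + X
(a(5, L) + N(-5, P))*(-25) = (-24 + (-8 - 5 - 35))*(-25) = (-24 - 48)*(-25) = -72*(-25) = 1800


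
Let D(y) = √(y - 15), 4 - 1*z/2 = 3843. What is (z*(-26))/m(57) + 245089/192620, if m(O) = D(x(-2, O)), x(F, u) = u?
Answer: 245089/192620 + 99814*√42/21 ≈ 30805.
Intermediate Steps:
z = -7678 (z = 8 - 2*3843 = 8 - 7686 = -7678)
D(y) = √(-15 + y)
m(O) = √(-15 + O)
(z*(-26))/m(57) + 245089/192620 = (-7678*(-26))/(√(-15 + 57)) + 245089/192620 = 199628/(√42) + 245089*(1/192620) = 199628*(√42/42) + 245089/192620 = 99814*√42/21 + 245089/192620 = 245089/192620 + 99814*√42/21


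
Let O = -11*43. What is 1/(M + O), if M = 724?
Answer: 1/251 ≈ 0.0039841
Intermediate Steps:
O = -473
1/(M + O) = 1/(724 - 473) = 1/251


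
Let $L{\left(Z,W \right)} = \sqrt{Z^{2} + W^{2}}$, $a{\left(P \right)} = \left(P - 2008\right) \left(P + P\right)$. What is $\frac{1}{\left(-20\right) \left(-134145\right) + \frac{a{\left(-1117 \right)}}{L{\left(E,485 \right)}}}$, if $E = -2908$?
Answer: $\frac{233189324181}{625623150466689275} - \frac{5585 \sqrt{8691689}}{50049852037335142} \approx 3.724 \cdot 10^{-7}$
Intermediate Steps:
$a{\left(P \right)} = 2 P \left(-2008 + P\right)$ ($a{\left(P \right)} = \left(-2008 + P\right) 2 P = 2 P \left(-2008 + P\right)$)
$L{\left(Z,W \right)} = \sqrt{W^{2} + Z^{2}}$
$\frac{1}{\left(-20\right) \left(-134145\right) + \frac{a{\left(-1117 \right)}}{L{\left(E,485 \right)}}} = \frac{1}{\left(-20\right) \left(-134145\right) + \frac{2 \left(-1117\right) \left(-2008 - 1117\right)}{\sqrt{485^{2} + \left(-2908\right)^{2}}}} = \frac{1}{2682900 + \frac{2 \left(-1117\right) \left(-3125\right)}{\sqrt{235225 + 8456464}}} = \frac{1}{2682900 + \frac{6981250}{\sqrt{8691689}}} = \frac{1}{2682900 + 6981250 \frac{\sqrt{8691689}}{8691689}} = \frac{1}{2682900 + \frac{6981250 \sqrt{8691689}}{8691689}}$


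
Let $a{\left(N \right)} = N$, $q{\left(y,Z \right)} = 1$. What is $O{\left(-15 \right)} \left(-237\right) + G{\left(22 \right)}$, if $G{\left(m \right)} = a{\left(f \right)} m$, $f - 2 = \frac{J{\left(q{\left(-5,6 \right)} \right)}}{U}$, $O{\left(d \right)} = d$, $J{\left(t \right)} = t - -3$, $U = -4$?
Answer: $3577$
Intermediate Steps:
$J{\left(t \right)} = 3 + t$ ($J{\left(t \right)} = t + 3 = 3 + t$)
$f = 1$ ($f = 2 + \frac{3 + 1}{-4} = 2 + 4 \left(- \frac{1}{4}\right) = 2 - 1 = 1$)
$G{\left(m \right)} = m$ ($G{\left(m \right)} = 1 m = m$)
$O{\left(-15 \right)} \left(-237\right) + G{\left(22 \right)} = \left(-15\right) \left(-237\right) + 22 = 3555 + 22 = 3577$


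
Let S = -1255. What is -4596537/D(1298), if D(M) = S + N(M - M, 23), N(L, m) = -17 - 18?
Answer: 1532179/430 ≈ 3563.2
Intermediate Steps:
N(L, m) = -35
D(M) = -1290 (D(M) = -1255 - 35 = -1290)
-4596537/D(1298) = -4596537/(-1290) = -4596537*(-1/1290) = 1532179/430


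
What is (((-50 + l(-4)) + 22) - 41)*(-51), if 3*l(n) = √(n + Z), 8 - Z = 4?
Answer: 3519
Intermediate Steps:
Z = 4 (Z = 8 - 1*4 = 8 - 4 = 4)
l(n) = √(4 + n)/3 (l(n) = √(n + 4)/3 = √(4 + n)/3)
(((-50 + l(-4)) + 22) - 41)*(-51) = (((-50 + √(4 - 4)/3) + 22) - 41)*(-51) = (((-50 + √0/3) + 22) - 41)*(-51) = (((-50 + (⅓)*0) + 22) - 41)*(-51) = (((-50 + 0) + 22) - 41)*(-51) = ((-50 + 22) - 41)*(-51) = (-28 - 41)*(-51) = -69*(-51) = 3519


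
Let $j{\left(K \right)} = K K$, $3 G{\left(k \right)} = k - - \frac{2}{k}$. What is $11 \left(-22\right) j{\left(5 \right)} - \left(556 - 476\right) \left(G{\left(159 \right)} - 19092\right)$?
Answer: $\frac{723642230}{477} \approx 1.5171 \cdot 10^{6}$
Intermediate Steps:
$G{\left(k \right)} = \frac{k}{3} + \frac{2}{3 k}$ ($G{\left(k \right)} = \frac{k - - \frac{2}{k}}{3} = \frac{k + \frac{2}{k}}{3} = \frac{k}{3} + \frac{2}{3 k}$)
$j{\left(K \right)} = K^{2}$
$11 \left(-22\right) j{\left(5 \right)} - \left(556 - 476\right) \left(G{\left(159 \right)} - 19092\right) = 11 \left(-22\right) 5^{2} - \left(556 - 476\right) \left(\frac{2 + 159^{2}}{3 \cdot 159} - 19092\right) = \left(-242\right) 25 - 80 \left(\frac{1}{3} \cdot \frac{1}{159} \left(2 + 25281\right) - 19092\right) = -6050 - 80 \left(\frac{1}{3} \cdot \frac{1}{159} \cdot 25283 - 19092\right) = -6050 - 80 \left(\frac{25283}{477} - 19092\right) = -6050 - 80 \left(- \frac{9081601}{477}\right) = -6050 - - \frac{726528080}{477} = -6050 + \frac{726528080}{477} = \frac{723642230}{477}$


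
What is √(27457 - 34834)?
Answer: I*√7377 ≈ 85.889*I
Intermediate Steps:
√(27457 - 34834) = √(-7377) = I*√7377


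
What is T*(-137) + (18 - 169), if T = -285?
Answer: 38894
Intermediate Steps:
T*(-137) + (18 - 169) = -285*(-137) + (18 - 169) = 39045 - 151 = 38894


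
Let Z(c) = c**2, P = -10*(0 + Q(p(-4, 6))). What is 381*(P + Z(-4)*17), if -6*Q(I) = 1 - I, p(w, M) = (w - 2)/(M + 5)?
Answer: 1150747/11 ≈ 1.0461e+5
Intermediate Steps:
p(w, M) = (-2 + w)/(5 + M)
Q(I) = -1/6 + I/6 (Q(I) = -(1 - I)/6 = -1/6 + I/6)
P = 85/33 (P = -10*(0 + (-1/6 + ((-2 - 4)/(5 + 6))/6)) = -10*(0 + (-1/6 + (-6/11)/6)) = -10*(0 + (-1/6 + ((1/11)*(-6))/6)) = -10*(0 + (-1/6 + (1/6)*(-6/11))) = -10*(0 + (-1/6 - 1/11)) = -10*(0 - 17/66) = -10*(-17/66) = 85/33 ≈ 2.5758)
381*(P + Z(-4)*17) = 381*(85/33 + (-4)**2*17) = 381*(85/33 + 16*17) = 381*(85/33 + 272) = 381*(9061/33) = 1150747/11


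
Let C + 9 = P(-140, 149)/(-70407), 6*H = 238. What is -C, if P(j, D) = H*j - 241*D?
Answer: 1776602/211221 ≈ 8.4111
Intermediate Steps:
H = 119/3 (H = (⅙)*238 = 119/3 ≈ 39.667)
P(j, D) = -241*D + 119*j/3 (P(j, D) = 119*j/3 - 241*D = -241*D + 119*j/3)
C = -1776602/211221 (C = -9 + (-241*149 + (119/3)*(-140))/(-70407) = -9 + (-35909 - 16660/3)*(-1/70407) = -9 - 124387/3*(-1/70407) = -9 + 124387/211221 = -1776602/211221 ≈ -8.4111)
-C = -1*(-1776602/211221) = 1776602/211221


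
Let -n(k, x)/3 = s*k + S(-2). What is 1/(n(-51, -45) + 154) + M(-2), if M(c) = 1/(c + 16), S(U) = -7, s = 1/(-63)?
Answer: 653/8456 ≈ 0.077223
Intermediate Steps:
s = -1/63 ≈ -0.015873
M(c) = 1/(16 + c)
n(k, x) = 21 + k/21 (n(k, x) = -3*(-k/63 - 7) = -3*(-7 - k/63) = 21 + k/21)
1/(n(-51, -45) + 154) + M(-2) = 1/((21 + (1/21)*(-51)) + 154) + 1/(16 - 2) = 1/((21 - 17/7) + 154) + 1/14 = 1/(130/7 + 154) + 1/14 = 1/(1208/7) + 1/14 = 7/1208 + 1/14 = 653/8456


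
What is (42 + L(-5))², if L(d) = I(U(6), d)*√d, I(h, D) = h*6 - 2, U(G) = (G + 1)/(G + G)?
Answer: 7011/4 + 126*I*√5 ≈ 1752.8 + 281.74*I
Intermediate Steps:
U(G) = (1 + G)/(2*G) (U(G) = (1 + G)/((2*G)) = (1 + G)*(1/(2*G)) = (1 + G)/(2*G))
I(h, D) = -2 + 6*h (I(h, D) = 6*h - 2 = -2 + 6*h)
L(d) = 3*√d/2 (L(d) = (-2 + 6*((½)*(1 + 6)/6))*√d = (-2 + 6*((½)*(⅙)*7))*√d = (-2 + 6*(7/12))*√d = (-2 + 7/2)*√d = 3*√d/2)
(42 + L(-5))² = (42 + 3*√(-5)/2)² = (42 + 3*(I*√5)/2)² = (42 + 3*I*√5/2)²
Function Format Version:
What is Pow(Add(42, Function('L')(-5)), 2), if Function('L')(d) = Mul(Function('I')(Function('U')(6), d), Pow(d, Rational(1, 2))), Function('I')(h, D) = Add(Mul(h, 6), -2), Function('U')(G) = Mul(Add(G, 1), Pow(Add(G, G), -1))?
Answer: Add(Rational(7011, 4), Mul(126, I, Pow(5, Rational(1, 2)))) ≈ Add(1752.8, Mul(281.74, I))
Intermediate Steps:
Function('U')(G) = Mul(Rational(1, 2), Pow(G, -1), Add(1, G)) (Function('U')(G) = Mul(Add(1, G), Pow(Mul(2, G), -1)) = Mul(Add(1, G), Mul(Rational(1, 2), Pow(G, -1))) = Mul(Rational(1, 2), Pow(G, -1), Add(1, G)))
Function('I')(h, D) = Add(-2, Mul(6, h)) (Function('I')(h, D) = Add(Mul(6, h), -2) = Add(-2, Mul(6, h)))
Function('L')(d) = Mul(Rational(3, 2), Pow(d, Rational(1, 2))) (Function('L')(d) = Mul(Add(-2, Mul(6, Mul(Rational(1, 2), Pow(6, -1), Add(1, 6)))), Pow(d, Rational(1, 2))) = Mul(Add(-2, Mul(6, Mul(Rational(1, 2), Rational(1, 6), 7))), Pow(d, Rational(1, 2))) = Mul(Add(-2, Mul(6, Rational(7, 12))), Pow(d, Rational(1, 2))) = Mul(Add(-2, Rational(7, 2)), Pow(d, Rational(1, 2))) = Mul(Rational(3, 2), Pow(d, Rational(1, 2))))
Pow(Add(42, Function('L')(-5)), 2) = Pow(Add(42, Mul(Rational(3, 2), Pow(-5, Rational(1, 2)))), 2) = Pow(Add(42, Mul(Rational(3, 2), Mul(I, Pow(5, Rational(1, 2))))), 2) = Pow(Add(42, Mul(Rational(3, 2), I, Pow(5, Rational(1, 2)))), 2)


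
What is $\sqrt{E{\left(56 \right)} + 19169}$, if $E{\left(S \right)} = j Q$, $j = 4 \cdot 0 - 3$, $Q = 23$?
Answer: $10 \sqrt{191} \approx 138.2$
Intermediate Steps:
$j = -3$ ($j = 0 - 3 = -3$)
$E{\left(S \right)} = -69$ ($E{\left(S \right)} = \left(-3\right) 23 = -69$)
$\sqrt{E{\left(56 \right)} + 19169} = \sqrt{-69 + 19169} = \sqrt{19100} = 10 \sqrt{191}$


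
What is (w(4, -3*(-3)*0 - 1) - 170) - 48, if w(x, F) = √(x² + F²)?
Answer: -218 + √17 ≈ -213.88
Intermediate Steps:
w(x, F) = √(F² + x²)
(w(4, -3*(-3)*0 - 1) - 170) - 48 = (√((-3*(-3)*0 - 1)² + 4²) - 170) - 48 = (√((9*0 - 1)² + 16) - 170) - 48 = (√((0 - 1)² + 16) - 170) - 48 = (√((-1)² + 16) - 170) - 48 = (√(1 + 16) - 170) - 48 = (√17 - 170) - 48 = (-170 + √17) - 48 = -218 + √17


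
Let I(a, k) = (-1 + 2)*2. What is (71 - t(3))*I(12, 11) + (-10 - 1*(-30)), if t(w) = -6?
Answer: 174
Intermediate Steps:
I(a, k) = 2 (I(a, k) = 1*2 = 2)
(71 - t(3))*I(12, 11) + (-10 - 1*(-30)) = (71 - 1*(-6))*2 + (-10 - 1*(-30)) = (71 + 6)*2 + (-10 + 30) = 77*2 + 20 = 154 + 20 = 174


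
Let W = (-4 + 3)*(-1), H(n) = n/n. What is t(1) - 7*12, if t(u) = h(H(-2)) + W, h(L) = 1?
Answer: -82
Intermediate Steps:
H(n) = 1
W = 1 (W = -1*(-1) = 1)
t(u) = 2 (t(u) = 1 + 1 = 2)
t(1) - 7*12 = 2 - 7*12 = 2 - 84 = -82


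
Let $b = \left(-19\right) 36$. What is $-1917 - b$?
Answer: $-1233$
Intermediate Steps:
$b = -684$
$-1917 - b = -1917 - -684 = -1917 + 684 = -1233$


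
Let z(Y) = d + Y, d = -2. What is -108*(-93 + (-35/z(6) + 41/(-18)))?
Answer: 11235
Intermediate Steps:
z(Y) = -2 + Y
-108*(-93 + (-35/z(6) + 41/(-18))) = -108*(-93 + (-35/(-2 + 6) + 41/(-18))) = -108*(-93 + (-35/4 + 41*(-1/18))) = -108*(-93 + (-35*¼ - 41/18)) = -108*(-93 + (-35/4 - 41/18)) = -108*(-93 - 397/36) = -108*(-3745/36) = 11235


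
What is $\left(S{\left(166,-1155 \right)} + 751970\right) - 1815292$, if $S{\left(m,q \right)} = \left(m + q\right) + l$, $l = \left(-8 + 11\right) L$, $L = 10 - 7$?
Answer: $-1064302$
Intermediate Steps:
$L = 3$
$l = 9$ ($l = \left(-8 + 11\right) 3 = 3 \cdot 3 = 9$)
$S{\left(m,q \right)} = 9 + m + q$ ($S{\left(m,q \right)} = \left(m + q\right) + 9 = 9 + m + q$)
$\left(S{\left(166,-1155 \right)} + 751970\right) - 1815292 = \left(\left(9 + 166 - 1155\right) + 751970\right) - 1815292 = \left(-980 + 751970\right) - 1815292 = 750990 - 1815292 = -1064302$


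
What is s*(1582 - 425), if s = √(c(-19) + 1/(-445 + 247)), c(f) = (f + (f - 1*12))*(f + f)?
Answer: 1157*√8276378/66 ≈ 50432.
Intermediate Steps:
c(f) = 2*f*(-12 + 2*f) (c(f) = (f + (f - 12))*(2*f) = (f + (-12 + f))*(2*f) = (-12 + 2*f)*(2*f) = 2*f*(-12 + 2*f))
s = √8276378/66 (s = √(4*(-19)*(-6 - 19) + 1/(-445 + 247)) = √(4*(-19)*(-25) + 1/(-198)) = √(1900 - 1/198) = √(376199/198) = √8276378/66 ≈ 43.589)
s*(1582 - 425) = (√8276378/66)*(1582 - 425) = (√8276378/66)*1157 = 1157*√8276378/66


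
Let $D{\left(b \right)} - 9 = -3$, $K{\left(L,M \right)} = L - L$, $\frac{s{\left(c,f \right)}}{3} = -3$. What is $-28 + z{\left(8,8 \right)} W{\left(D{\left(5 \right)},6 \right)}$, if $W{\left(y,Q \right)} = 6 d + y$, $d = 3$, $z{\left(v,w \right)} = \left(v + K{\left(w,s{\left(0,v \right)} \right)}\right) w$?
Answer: $1508$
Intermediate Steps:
$s{\left(c,f \right)} = -9$ ($s{\left(c,f \right)} = 3 \left(-3\right) = -9$)
$K{\left(L,M \right)} = 0$
$D{\left(b \right)} = 6$ ($D{\left(b \right)} = 9 - 3 = 6$)
$z{\left(v,w \right)} = v w$ ($z{\left(v,w \right)} = \left(v + 0\right) w = v w$)
$W{\left(y,Q \right)} = 18 + y$ ($W{\left(y,Q \right)} = 6 \cdot 3 + y = 18 + y$)
$-28 + z{\left(8,8 \right)} W{\left(D{\left(5 \right)},6 \right)} = -28 + 8 \cdot 8 \left(18 + 6\right) = -28 + 64 \cdot 24 = -28 + 1536 = 1508$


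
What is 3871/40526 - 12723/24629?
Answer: -420273439/998114854 ≈ -0.42107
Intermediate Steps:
3871/40526 - 12723/24629 = -420273439/998114854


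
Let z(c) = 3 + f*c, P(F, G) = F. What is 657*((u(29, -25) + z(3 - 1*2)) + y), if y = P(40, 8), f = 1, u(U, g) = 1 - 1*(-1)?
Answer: 30222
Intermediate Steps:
u(U, g) = 2 (u(U, g) = 1 + 1 = 2)
y = 40
z(c) = 3 + c (z(c) = 3 + 1*c = 3 + c)
657*((u(29, -25) + z(3 - 1*2)) + y) = 657*((2 + (3 + (3 - 1*2))) + 40) = 657*((2 + (3 + (3 - 2))) + 40) = 657*((2 + (3 + 1)) + 40) = 657*((2 + 4) + 40) = 657*(6 + 40) = 657*46 = 30222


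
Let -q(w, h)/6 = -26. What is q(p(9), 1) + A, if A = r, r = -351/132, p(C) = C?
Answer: 6747/44 ≈ 153.34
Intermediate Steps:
q(w, h) = 156 (q(w, h) = -6*(-26) = 156)
r = -117/44 (r = -351/132 = -27*13/132 = -117/44 ≈ -2.6591)
A = -117/44 ≈ -2.6591
q(p(9), 1) + A = 156 - 117/44 = 6747/44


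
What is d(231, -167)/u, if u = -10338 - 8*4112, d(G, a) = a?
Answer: 167/43234 ≈ 0.0038627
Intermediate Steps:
u = -43234 (u = -10338 - 1*32896 = -10338 - 32896 = -43234)
d(231, -167)/u = -167/(-43234) = -167*(-1/43234) = 167/43234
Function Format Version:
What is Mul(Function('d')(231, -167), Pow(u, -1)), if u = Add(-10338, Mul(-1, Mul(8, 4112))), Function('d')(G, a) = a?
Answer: Rational(167, 43234) ≈ 0.0038627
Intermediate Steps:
u = -43234 (u = Add(-10338, Mul(-1, 32896)) = Add(-10338, -32896) = -43234)
Mul(Function('d')(231, -167), Pow(u, -1)) = Mul(-167, Pow(-43234, -1)) = Mul(-167, Rational(-1, 43234)) = Rational(167, 43234)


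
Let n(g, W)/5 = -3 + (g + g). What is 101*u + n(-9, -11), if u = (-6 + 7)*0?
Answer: -105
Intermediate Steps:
u = 0 (u = 1*0 = 0)
n(g, W) = -15 + 10*g (n(g, W) = 5*(-3 + (g + g)) = 5*(-3 + 2*g) = -15 + 10*g)
101*u + n(-9, -11) = 101*0 + (-15 + 10*(-9)) = 0 + (-15 - 90) = 0 - 105 = -105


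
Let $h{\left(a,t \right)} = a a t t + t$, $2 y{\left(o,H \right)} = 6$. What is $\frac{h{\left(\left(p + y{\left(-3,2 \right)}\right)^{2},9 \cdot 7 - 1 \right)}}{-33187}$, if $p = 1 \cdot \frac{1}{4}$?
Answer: $- \frac{27451089}{2123968} \approx -12.924$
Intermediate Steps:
$y{\left(o,H \right)} = 3$ ($y{\left(o,H \right)} = \frac{1}{2} \cdot 6 = 3$)
$p = \frac{1}{4}$ ($p = 1 \cdot \frac{1}{4} = \frac{1}{4} \approx 0.25$)
$h{\left(a,t \right)} = t + a^{2} t^{2}$ ($h{\left(a,t \right)} = a^{2} t t + t = t a^{2} t + t = a^{2} t^{2} + t = t + a^{2} t^{2}$)
$\frac{h{\left(\left(p + y{\left(-3,2 \right)}\right)^{2},9 \cdot 7 - 1 \right)}}{-33187} = \frac{\left(9 \cdot 7 - 1\right) \left(1 + \left(9 \cdot 7 - 1\right) \left(\left(\frac{1}{4} + 3\right)^{2}\right)^{2}\right)}{-33187} = \left(63 - 1\right) \left(1 + \left(63 - 1\right) \left(\left(\frac{13}{4}\right)^{2}\right)^{2}\right) \left(- \frac{1}{33187}\right) = 62 \left(1 + 62 \left(\frac{169}{16}\right)^{2}\right) \left(- \frac{1}{33187}\right) = 62 \left(1 + 62 \cdot \frac{28561}{256}\right) \left(- \frac{1}{33187}\right) = 62 \left(1 + \frac{885391}{128}\right) \left(- \frac{1}{33187}\right) = 62 \cdot \frac{885519}{128} \left(- \frac{1}{33187}\right) = \frac{27451089}{64} \left(- \frac{1}{33187}\right) = - \frac{27451089}{2123968}$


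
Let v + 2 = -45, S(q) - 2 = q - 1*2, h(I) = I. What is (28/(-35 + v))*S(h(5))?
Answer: -70/41 ≈ -1.7073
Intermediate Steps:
S(q) = q (S(q) = 2 + (q - 1*2) = 2 + (q - 2) = 2 + (-2 + q) = q)
v = -47 (v = -2 - 45 = -47)
(28/(-35 + v))*S(h(5)) = (28/(-35 - 47))*5 = (28/(-82))*5 = (28*(-1/82))*5 = -14/41*5 = -70/41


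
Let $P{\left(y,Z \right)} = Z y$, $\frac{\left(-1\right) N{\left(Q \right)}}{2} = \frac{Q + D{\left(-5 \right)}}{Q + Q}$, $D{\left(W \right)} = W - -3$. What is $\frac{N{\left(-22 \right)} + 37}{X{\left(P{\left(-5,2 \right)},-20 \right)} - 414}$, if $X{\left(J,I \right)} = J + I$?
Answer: $- \frac{395}{4884} \approx -0.080876$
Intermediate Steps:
$D{\left(W \right)} = 3 + W$ ($D{\left(W \right)} = W + 3 = 3 + W$)
$N{\left(Q \right)} = - \frac{-2 + Q}{Q}$ ($N{\left(Q \right)} = - 2 \frac{Q + \left(3 - 5\right)}{Q + Q} = - 2 \frac{Q - 2}{2 Q} = - 2 \left(-2 + Q\right) \frac{1}{2 Q} = - 2 \frac{-2 + Q}{2 Q} = - \frac{-2 + Q}{Q}$)
$X{\left(J,I \right)} = I + J$
$\frac{N{\left(-22 \right)} + 37}{X{\left(P{\left(-5,2 \right)},-20 \right)} - 414} = \frac{\frac{2 - -22}{-22} + 37}{\left(-20 + 2 \left(-5\right)\right) - 414} = \frac{- \frac{2 + 22}{22} + 37}{\left(-20 - 10\right) - 414} = \frac{\left(- \frac{1}{22}\right) 24 + 37}{-30 - 414} = \frac{- \frac{12}{11} + 37}{-444} = \frac{395}{11} \left(- \frac{1}{444}\right) = - \frac{395}{4884}$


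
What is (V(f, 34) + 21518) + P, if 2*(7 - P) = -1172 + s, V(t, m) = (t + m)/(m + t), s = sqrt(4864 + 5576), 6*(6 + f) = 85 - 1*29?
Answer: 22112 - 3*sqrt(290) ≈ 22061.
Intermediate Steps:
f = 10/3 (f = -6 + (85 - 1*29)/6 = -6 + (85 - 29)/6 = -6 + (1/6)*56 = -6 + 28/3 = 10/3 ≈ 3.3333)
s = 6*sqrt(290) (s = sqrt(10440) = 6*sqrt(290) ≈ 102.18)
V(t, m) = 1 (V(t, m) = (m + t)/(m + t) = 1)
P = 593 - 3*sqrt(290) (P = 7 - (-1172 + 6*sqrt(290))/2 = 7 + (586 - 3*sqrt(290)) = 593 - 3*sqrt(290) ≈ 541.91)
(V(f, 34) + 21518) + P = (1 + 21518) + (593 - 3*sqrt(290)) = 21519 + (593 - 3*sqrt(290)) = 22112 - 3*sqrt(290)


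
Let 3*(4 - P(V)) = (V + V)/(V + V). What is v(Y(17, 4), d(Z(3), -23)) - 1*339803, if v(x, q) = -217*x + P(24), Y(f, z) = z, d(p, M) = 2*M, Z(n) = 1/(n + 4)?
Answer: -1022002/3 ≈ -3.4067e+5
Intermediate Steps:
Z(n) = 1/(4 + n)
P(V) = 11/3 (P(V) = 4 - (V + V)/(3*(V + V)) = 4 - 2*V/(3*(2*V)) = 4 - 2*V*1/(2*V)/3 = 4 - ⅓*1 = 4 - ⅓ = 11/3)
v(x, q) = 11/3 - 217*x (v(x, q) = -217*x + 11/3 = 11/3 - 217*x)
v(Y(17, 4), d(Z(3), -23)) - 1*339803 = (11/3 - 217*4) - 1*339803 = (11/3 - 868) - 339803 = -2593/3 - 339803 = -1022002/3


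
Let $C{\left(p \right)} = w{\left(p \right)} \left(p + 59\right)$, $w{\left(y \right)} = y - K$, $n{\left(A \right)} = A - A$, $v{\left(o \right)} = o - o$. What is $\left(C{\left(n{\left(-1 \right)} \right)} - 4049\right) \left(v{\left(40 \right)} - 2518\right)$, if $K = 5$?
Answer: $10938192$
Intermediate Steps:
$v{\left(o \right)} = 0$
$n{\left(A \right)} = 0$
$w{\left(y \right)} = -5 + y$ ($w{\left(y \right)} = y - 5 = -5 + y$)
$C{\left(p \right)} = \left(-5 + p\right) \left(59 + p\right)$ ($C{\left(p \right)} = \left(-5 + p\right) \left(p + 59\right) = \left(-5 + p\right) \left(59 + p\right)$)
$\left(C{\left(n{\left(-1 \right)} \right)} - 4049\right) \left(v{\left(40 \right)} - 2518\right) = \left(\left(-5 + 0\right) \left(59 + 0\right) - 4049\right) \left(0 - 2518\right) = \left(\left(-5\right) 59 - 4049\right) \left(-2518\right) = \left(-295 - 4049\right) \left(-2518\right) = \left(-4344\right) \left(-2518\right) = 10938192$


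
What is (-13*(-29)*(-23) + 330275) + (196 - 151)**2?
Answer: 323629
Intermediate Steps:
(-13*(-29)*(-23) + 330275) + (196 - 151)**2 = (377*(-23) + 330275) + 45**2 = (-8671 + 330275) + 2025 = 321604 + 2025 = 323629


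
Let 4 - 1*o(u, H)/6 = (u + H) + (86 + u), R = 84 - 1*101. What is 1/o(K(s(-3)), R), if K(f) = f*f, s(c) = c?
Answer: -1/498 ≈ -0.0020080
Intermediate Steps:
K(f) = f²
R = -17 (R = 84 - 101 = -17)
o(u, H) = -492 - 12*u - 6*H (o(u, H) = 24 - 6*((u + H) + (86 + u)) = 24 - 6*((H + u) + (86 + u)) = 24 - 6*(86 + H + 2*u) = 24 + (-516 - 12*u - 6*H) = -492 - 12*u - 6*H)
1/o(K(s(-3)), R) = 1/(-492 - 12*(-3)² - 6*(-17)) = 1/(-492 - 12*9 + 102) = 1/(-492 - 108 + 102) = 1/(-498) = -1/498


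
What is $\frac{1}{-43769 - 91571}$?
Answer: $- \frac{1}{135340} \approx -7.3888 \cdot 10^{-6}$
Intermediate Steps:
$\frac{1}{-43769 - 91571} = \frac{1}{-135340} = - \frac{1}{135340}$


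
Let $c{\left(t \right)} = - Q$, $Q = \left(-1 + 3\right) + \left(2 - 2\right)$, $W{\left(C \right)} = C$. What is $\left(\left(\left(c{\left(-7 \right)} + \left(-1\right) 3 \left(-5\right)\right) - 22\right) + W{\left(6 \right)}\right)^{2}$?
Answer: $9$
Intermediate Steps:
$Q = 2$ ($Q = 2 + 0 = 2$)
$c{\left(t \right)} = -2$ ($c{\left(t \right)} = \left(-1\right) 2 = -2$)
$\left(\left(\left(c{\left(-7 \right)} + \left(-1\right) 3 \left(-5\right)\right) - 22\right) + W{\left(6 \right)}\right)^{2} = \left(\left(\left(-2 + \left(-1\right) 3 \left(-5\right)\right) - 22\right) + 6\right)^{2} = \left(\left(\left(-2 - -15\right) - 22\right) + 6\right)^{2} = \left(\left(\left(-2 + 15\right) - 22\right) + 6\right)^{2} = \left(\left(13 - 22\right) + 6\right)^{2} = \left(-9 + 6\right)^{2} = \left(-3\right)^{2} = 9$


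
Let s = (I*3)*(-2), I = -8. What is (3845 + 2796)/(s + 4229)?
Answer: 6641/4277 ≈ 1.5527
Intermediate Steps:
s = 48 (s = -8*3*(-2) = -24*(-2) = 48)
(3845 + 2796)/(s + 4229) = (3845 + 2796)/(48 + 4229) = 6641/4277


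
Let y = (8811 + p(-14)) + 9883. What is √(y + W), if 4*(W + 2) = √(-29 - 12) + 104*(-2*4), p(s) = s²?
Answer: √(74720 + I*√41)/2 ≈ 136.67 + 0.0058562*I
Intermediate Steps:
W = -210 + I*√41/4 (W = -2 + (√(-29 - 12) + 104*(-2*4))/4 = -2 + (√(-41) + 104*(-8))/4 = -2 + (I*√41 - 832)/4 = -2 + (-832 + I*√41)/4 = -2 + (-208 + I*√41/4) = -210 + I*√41/4 ≈ -210.0 + 1.6008*I)
y = 18890 (y = (8811 + (-14)²) + 9883 = (8811 + 196) + 9883 = 9007 + 9883 = 18890)
√(y + W) = √(18890 + (-210 + I*√41/4)) = √(18680 + I*√41/4)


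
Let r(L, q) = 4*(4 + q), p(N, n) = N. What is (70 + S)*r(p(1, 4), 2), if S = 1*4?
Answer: 1776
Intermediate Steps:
S = 4
r(L, q) = 16 + 4*q
(70 + S)*r(p(1, 4), 2) = (70 + 4)*(16 + 4*2) = 74*(16 + 8) = 74*24 = 1776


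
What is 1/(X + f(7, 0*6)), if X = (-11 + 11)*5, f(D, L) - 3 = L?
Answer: ⅓ ≈ 0.33333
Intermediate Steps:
f(D, L) = 3 + L
X = 0 (X = 0*5 = 0)
1/(X + f(7, 0*6)) = 1/(0 + (3 + 0*6)) = 1/(0 + (3 + 0)) = 1/(0 + 3) = 1/3 = ⅓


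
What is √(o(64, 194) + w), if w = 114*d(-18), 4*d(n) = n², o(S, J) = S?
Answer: √9298 ≈ 96.426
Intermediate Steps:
d(n) = n²/4
w = 9234 (w = 114*((¼)*(-18)²) = 114*((¼)*324) = 114*81 = 9234)
√(o(64, 194) + w) = √(64 + 9234) = √9298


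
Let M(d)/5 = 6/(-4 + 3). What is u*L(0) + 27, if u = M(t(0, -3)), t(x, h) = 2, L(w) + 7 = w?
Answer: 237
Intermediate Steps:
L(w) = -7 + w
M(d) = -30 (M(d) = 5*(6/(-4 + 3)) = 5*(6/(-1)) = 5*(-1*6) = 5*(-6) = -30)
u = -30
u*L(0) + 27 = -30*(-7 + 0) + 27 = -30*(-7) + 27 = 210 + 27 = 237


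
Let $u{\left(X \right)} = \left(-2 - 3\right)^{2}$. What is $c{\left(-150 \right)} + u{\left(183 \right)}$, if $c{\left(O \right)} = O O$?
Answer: $22525$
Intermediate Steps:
$u{\left(X \right)} = 25$ ($u{\left(X \right)} = \left(-5\right)^{2} = 25$)
$c{\left(O \right)} = O^{2}$
$c{\left(-150 \right)} + u{\left(183 \right)} = \left(-150\right)^{2} + 25 = 22500 + 25 = 22525$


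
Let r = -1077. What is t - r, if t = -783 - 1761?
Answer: -1467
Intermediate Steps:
t = -2544
t - r = -2544 - 1*(-1077) = -2544 + 1077 = -1467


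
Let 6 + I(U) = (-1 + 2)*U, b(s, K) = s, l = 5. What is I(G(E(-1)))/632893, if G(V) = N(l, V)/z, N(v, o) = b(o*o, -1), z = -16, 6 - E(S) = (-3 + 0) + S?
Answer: -49/2531572 ≈ -1.9356e-5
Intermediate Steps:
E(S) = 9 - S (E(S) = 6 - ((-3 + 0) + S) = 6 - (-3 + S) = 6 + (3 - S) = 9 - S)
N(v, o) = o**2 (N(v, o) = o*o = o**2)
G(V) = -V**2/16 (G(V) = V**2/(-16) = V**2*(-1/16) = -V**2/16)
I(U) = -6 + U (I(U) = -6 + (-1 + 2)*U = -6 + 1*U = -6 + U)
I(G(E(-1)))/632893 = (-6 - (9 - 1*(-1))**2/16)/632893 = (-6 - (9 + 1)**2/16)*(1/632893) = (-6 - 1/16*10**2)*(1/632893) = (-6 - 1/16*100)*(1/632893) = (-6 - 25/4)*(1/632893) = -49/4*1/632893 = -49/2531572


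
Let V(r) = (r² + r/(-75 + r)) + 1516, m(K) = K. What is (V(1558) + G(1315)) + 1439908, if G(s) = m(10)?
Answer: 5737428992/1483 ≈ 3.8688e+6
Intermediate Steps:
V(r) = 1516 + r² + r/(-75 + r) (V(r) = (r² + r/(-75 + r)) + 1516 = 1516 + r² + r/(-75 + r))
G(s) = 10
(V(1558) + G(1315)) + 1439908 = ((-113700 + 1558³ - 75*1558² + 1517*1558)/(-75 + 1558) + 10) + 1439908 = ((-113700 + 3781833112 - 75*2427364 + 2363486)/1483 + 10) + 1439908 = ((-113700 + 3781833112 - 182052300 + 2363486)/1483 + 10) + 1439908 = ((1/1483)*3602030598 + 10) + 1439908 = (3602030598/1483 + 10) + 1439908 = 3602045428/1483 + 1439908 = 5737428992/1483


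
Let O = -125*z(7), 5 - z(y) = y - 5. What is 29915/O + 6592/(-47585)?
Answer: -57039091/713775 ≈ -79.912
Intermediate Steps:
z(y) = 10 - y (z(y) = 5 - (y - 5) = 5 - (-5 + y) = 5 + (5 - y) = 10 - y)
O = -375 (O = -125*(10 - 1*7) = -125*(10 - 7) = -125*3 = -375)
29915/O + 6592/(-47585) = 29915/(-375) + 6592/(-47585) = 29915*(-1/375) + 6592*(-1/47585) = -5983/75 - 6592/47585 = -57039091/713775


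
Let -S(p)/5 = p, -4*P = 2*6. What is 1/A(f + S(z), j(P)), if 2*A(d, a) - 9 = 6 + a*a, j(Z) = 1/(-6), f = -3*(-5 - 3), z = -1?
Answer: 72/541 ≈ 0.13309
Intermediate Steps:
P = -3 (P = -6/2 = -¼*12 = -3)
S(p) = -5*p
f = 24 (f = -3*(-8) = 24)
j(Z) = -⅙
A(d, a) = 15/2 + a²/2 (A(d, a) = 9/2 + (6 + a*a)/2 = 9/2 + (6 + a²)/2 = 9/2 + (3 + a²/2) = 15/2 + a²/2)
1/A(f + S(z), j(P)) = 1/(15/2 + (-⅙)²/2) = 1/(15/2 + (½)*(1/36)) = 1/(15/2 + 1/72) = 1/(541/72) = 72/541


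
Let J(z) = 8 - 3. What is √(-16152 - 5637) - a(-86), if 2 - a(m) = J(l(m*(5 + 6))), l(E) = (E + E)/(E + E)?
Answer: 3 + 9*I*√269 ≈ 3.0 + 147.61*I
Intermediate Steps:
l(E) = 1 (l(E) = (2*E)/((2*E)) = (2*E)*(1/(2*E)) = 1)
J(z) = 5
a(m) = -3 (a(m) = 2 - 1*5 = 2 - 5 = -3)
√(-16152 - 5637) - a(-86) = √(-16152 - 5637) - 1*(-3) = √(-21789) + 3 = 9*I*√269 + 3 = 3 + 9*I*√269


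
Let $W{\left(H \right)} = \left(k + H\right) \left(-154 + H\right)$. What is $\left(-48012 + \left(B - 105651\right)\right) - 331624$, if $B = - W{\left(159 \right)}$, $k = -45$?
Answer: $-485857$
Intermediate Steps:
$W{\left(H \right)} = \left(-154 + H\right) \left(-45 + H\right)$ ($W{\left(H \right)} = \left(-45 + H\right) \left(-154 + H\right) = \left(-154 + H\right) \left(-45 + H\right)$)
$B = -570$ ($B = - (6930 + 159^{2} - 31641) = - (6930 + 25281 - 31641) = \left(-1\right) 570 = -570$)
$\left(-48012 + \left(B - 105651\right)\right) - 331624 = \left(-48012 - 106221\right) - 331624 = -154233 - 331624 = -485857$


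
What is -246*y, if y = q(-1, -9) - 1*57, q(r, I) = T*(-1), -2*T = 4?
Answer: 13530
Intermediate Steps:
T = -2 (T = -1/2*4 = -2)
q(r, I) = 2 (q(r, I) = -2*(-1) = 2)
y = -55 (y = 2 - 1*57 = 2 - 57 = -55)
-246*y = -246*(-55) = 13530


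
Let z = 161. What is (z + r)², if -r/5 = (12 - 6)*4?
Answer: 1681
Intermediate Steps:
r = -120 (r = -5*(12 - 6)*4 = -30*4 = -5*24 = -120)
(z + r)² = (161 - 120)² = 41² = 1681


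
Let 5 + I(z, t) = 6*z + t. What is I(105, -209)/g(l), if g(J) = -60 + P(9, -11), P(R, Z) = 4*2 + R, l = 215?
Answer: -416/43 ≈ -9.6744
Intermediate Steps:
P(R, Z) = 8 + R
g(J) = -43 (g(J) = -60 + (8 + 9) = -60 + 17 = -43)
I(z, t) = -5 + t + 6*z (I(z, t) = -5 + (6*z + t) = -5 + (t + 6*z) = -5 + t + 6*z)
I(105, -209)/g(l) = (-5 - 209 + 6*105)/(-43) = (-5 - 209 + 630)*(-1/43) = 416*(-1/43) = -416/43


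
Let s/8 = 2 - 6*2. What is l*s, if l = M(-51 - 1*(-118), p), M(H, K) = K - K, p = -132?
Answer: 0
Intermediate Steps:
M(H, K) = 0
l = 0
s = -80 (s = 8*(2 - 6*2) = 8*(2 - 3*4) = 8*(2 - 12) = 8*(-10) = -80)
l*s = 0*(-80) = 0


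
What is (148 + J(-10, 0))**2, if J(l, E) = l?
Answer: 19044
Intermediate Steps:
(148 + J(-10, 0))**2 = (148 - 10)**2 = 138**2 = 19044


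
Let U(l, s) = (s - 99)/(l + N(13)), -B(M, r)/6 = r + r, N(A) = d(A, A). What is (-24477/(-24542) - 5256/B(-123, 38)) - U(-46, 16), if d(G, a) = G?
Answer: 154009379/15387834 ≈ 10.009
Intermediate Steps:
N(A) = A
B(M, r) = -12*r (B(M, r) = -6*(r + r) = -12*r)
U(l, s) = (-99 + s)/(13 + l) (U(l, s) = (s - 99)/(l + 13) = (-99 + s)/(13 + l))
(-24477/(-24542) - 5256/B(-123, 38)) - U(-46, 16) = (-24477/(-24542) - 5256/((-12*38))) - (-99 + 16)/(13 - 46) = (-24477*(-1/24542) - 5256/(-456)) - (-83)/(-33) = (24477/24542 - 5256*(-1/456)) - (-1)*(-83)/33 = (24477/24542 + 219/19) - 1*83/33 = 5839761/466298 - 83/33 = 154009379/15387834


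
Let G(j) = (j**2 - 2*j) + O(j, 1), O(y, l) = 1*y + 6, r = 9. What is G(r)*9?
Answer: 702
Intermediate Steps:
O(y, l) = 6 + y (O(y, l) = y + 6 = 6 + y)
G(j) = 6 + j**2 - j (G(j) = (j**2 - 2*j) + (6 + j) = 6 + j**2 - j)
G(r)*9 = (6 + 9**2 - 1*9)*9 = (6 + 81 - 9)*9 = 78*9 = 702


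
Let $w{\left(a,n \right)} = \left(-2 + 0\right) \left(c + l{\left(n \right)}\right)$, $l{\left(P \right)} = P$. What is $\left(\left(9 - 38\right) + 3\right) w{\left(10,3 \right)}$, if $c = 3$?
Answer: $312$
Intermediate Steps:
$w{\left(a,n \right)} = -6 - 2 n$ ($w{\left(a,n \right)} = \left(-2 + 0\right) \left(3 + n\right) = - 2 \left(3 + n\right) = -6 - 2 n$)
$\left(\left(9 - 38\right) + 3\right) w{\left(10,3 \right)} = \left(\left(9 - 38\right) + 3\right) \left(-6 - 6\right) = \left(-29 + 3\right) \left(-6 - 6\right) = \left(-26\right) \left(-12\right) = 312$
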